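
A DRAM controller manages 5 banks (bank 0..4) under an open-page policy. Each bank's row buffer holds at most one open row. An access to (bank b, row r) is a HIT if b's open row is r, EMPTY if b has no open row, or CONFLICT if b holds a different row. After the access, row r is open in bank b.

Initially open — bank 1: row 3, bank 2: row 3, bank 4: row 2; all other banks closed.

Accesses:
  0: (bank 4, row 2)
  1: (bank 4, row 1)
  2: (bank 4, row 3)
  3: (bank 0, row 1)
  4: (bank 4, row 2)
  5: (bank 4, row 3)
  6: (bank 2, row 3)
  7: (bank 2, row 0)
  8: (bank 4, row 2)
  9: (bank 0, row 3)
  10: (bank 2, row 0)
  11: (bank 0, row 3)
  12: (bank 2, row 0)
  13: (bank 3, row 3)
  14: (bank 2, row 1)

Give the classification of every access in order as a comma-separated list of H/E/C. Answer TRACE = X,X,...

0: bank 4 row 2 — prev 2 → HIT
1: bank 4 row 1 — prev 2 → CONFLICT
2: bank 4 row 3 — prev 1 → CONFLICT
3: bank 0 row 1 — prev None → EMPTY
4: bank 4 row 2 — prev 3 → CONFLICT
5: bank 4 row 3 — prev 2 → CONFLICT
6: bank 2 row 3 — prev 3 → HIT
7: bank 2 row 0 — prev 3 → CONFLICT
8: bank 4 row 2 — prev 3 → CONFLICT
9: bank 0 row 3 — prev 1 → CONFLICT
10: bank 2 row 0 — prev 0 → HIT
11: bank 0 row 3 — prev 3 → HIT
12: bank 2 row 0 — prev 0 → HIT
13: bank 3 row 3 — prev None → EMPTY
14: bank 2 row 1 — prev 0 → CONFLICT

TRACE = H,C,C,E,C,C,H,C,C,C,H,H,H,E,C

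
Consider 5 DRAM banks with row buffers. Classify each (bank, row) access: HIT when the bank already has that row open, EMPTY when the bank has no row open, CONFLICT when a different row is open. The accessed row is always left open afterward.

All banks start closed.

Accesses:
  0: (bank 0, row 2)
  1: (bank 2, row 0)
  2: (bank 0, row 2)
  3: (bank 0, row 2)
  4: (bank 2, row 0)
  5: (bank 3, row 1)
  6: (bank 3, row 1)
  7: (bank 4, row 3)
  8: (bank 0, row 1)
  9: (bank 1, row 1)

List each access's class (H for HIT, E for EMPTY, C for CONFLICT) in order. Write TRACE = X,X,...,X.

0: bank 0 row 2 — prev None → EMPTY
1: bank 2 row 0 — prev None → EMPTY
2: bank 0 row 2 — prev 2 → HIT
3: bank 0 row 2 — prev 2 → HIT
4: bank 2 row 0 — prev 0 → HIT
5: bank 3 row 1 — prev None → EMPTY
6: bank 3 row 1 — prev 1 → HIT
7: bank 4 row 3 — prev None → EMPTY
8: bank 0 row 1 — prev 2 → CONFLICT
9: bank 1 row 1 — prev None → EMPTY

TRACE = E,E,H,H,H,E,H,E,C,E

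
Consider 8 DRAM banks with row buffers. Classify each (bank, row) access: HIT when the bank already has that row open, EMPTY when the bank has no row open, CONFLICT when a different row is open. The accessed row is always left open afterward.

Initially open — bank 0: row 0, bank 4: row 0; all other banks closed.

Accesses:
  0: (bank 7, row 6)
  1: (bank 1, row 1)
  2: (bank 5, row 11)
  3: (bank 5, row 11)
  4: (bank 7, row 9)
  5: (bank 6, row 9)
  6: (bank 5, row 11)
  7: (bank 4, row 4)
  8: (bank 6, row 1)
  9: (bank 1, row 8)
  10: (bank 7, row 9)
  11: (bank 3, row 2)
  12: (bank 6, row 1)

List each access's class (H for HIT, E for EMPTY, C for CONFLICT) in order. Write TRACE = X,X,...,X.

TRACE = E,E,E,H,C,E,H,C,C,C,H,E,H

0: bank 7 row 6 — prev None → EMPTY
1: bank 1 row 1 — prev None → EMPTY
2: bank 5 row 11 — prev None → EMPTY
3: bank 5 row 11 — prev 11 → HIT
4: bank 7 row 9 — prev 6 → CONFLICT
5: bank 6 row 9 — prev None → EMPTY
6: bank 5 row 11 — prev 11 → HIT
7: bank 4 row 4 — prev 0 → CONFLICT
8: bank 6 row 1 — prev 9 → CONFLICT
9: bank 1 row 8 — prev 1 → CONFLICT
10: bank 7 row 9 — prev 9 → HIT
11: bank 3 row 2 — prev None → EMPTY
12: bank 6 row 1 — prev 1 → HIT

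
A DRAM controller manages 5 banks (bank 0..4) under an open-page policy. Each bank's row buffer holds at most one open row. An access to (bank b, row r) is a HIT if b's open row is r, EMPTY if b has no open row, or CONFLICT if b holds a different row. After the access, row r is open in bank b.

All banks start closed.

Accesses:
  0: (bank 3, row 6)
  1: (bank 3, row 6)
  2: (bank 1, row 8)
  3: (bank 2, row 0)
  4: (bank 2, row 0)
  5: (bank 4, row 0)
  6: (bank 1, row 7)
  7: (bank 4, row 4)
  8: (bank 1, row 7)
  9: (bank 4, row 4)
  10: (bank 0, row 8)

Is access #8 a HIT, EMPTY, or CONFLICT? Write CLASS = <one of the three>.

CLASS = HIT

  [0] b3 r6: no row ⇒ E
  [1] b3 r6: had r6 ⇒ H
  [2] b1 r8: no row ⇒ E
  [3] b2 r0: no row ⇒ E
  [4] b2 r0: had r0 ⇒ H
  [5] b4 r0: no row ⇒ E
  [6] b1 r7: had r8 ⇒ C
  [7] b4 r4: had r0 ⇒ C
  [8] b1 r7: had r7 ⇒ H
  [9] b4 r4: had r4 ⇒ H
  [10] b0 r8: no row ⇒ E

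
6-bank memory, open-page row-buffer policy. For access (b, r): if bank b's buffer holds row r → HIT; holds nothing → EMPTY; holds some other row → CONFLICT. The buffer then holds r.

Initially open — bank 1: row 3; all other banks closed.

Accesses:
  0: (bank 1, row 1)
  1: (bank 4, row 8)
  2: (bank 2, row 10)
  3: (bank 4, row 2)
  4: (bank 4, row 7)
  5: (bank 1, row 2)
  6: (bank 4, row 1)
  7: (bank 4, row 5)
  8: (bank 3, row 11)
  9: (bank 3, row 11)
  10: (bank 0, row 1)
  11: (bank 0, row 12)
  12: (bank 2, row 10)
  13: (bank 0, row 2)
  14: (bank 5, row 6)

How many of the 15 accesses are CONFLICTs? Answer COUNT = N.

#0 (1,1) C  (was 3)
#1 (4,8) E
#2 (2,10) E
#3 (4,2) C  (was 8)
#4 (4,7) C  (was 2)
#5 (1,2) C  (was 1)
#6 (4,1) C  (was 7)
#7 (4,5) C  (was 1)
#8 (3,11) E
#9 (3,11) H  (was 11)
#10 (0,1) E
#11 (0,12) C  (was 1)
#12 (2,10) H  (was 10)
#13 (0,2) C  (was 12)
#14 (5,6) E

COUNT = 8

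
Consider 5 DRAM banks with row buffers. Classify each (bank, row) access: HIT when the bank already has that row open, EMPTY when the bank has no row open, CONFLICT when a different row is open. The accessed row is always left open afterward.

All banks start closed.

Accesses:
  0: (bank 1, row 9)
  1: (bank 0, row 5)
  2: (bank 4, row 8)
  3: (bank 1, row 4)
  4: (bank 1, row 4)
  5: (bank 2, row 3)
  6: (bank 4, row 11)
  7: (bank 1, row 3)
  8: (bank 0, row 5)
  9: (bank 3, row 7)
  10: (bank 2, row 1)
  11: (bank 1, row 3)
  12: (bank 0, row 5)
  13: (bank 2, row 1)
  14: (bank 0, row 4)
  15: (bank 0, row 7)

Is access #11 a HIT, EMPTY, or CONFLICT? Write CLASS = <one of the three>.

step 0: bank1 None->9 [EMPTY]
step 1: bank0 None->5 [EMPTY]
step 2: bank4 None->8 [EMPTY]
step 3: bank1 9->4 [CONFLICT]
step 4: bank1 4->4 [HIT]
step 5: bank2 None->3 [EMPTY]
step 6: bank4 8->11 [CONFLICT]
step 7: bank1 4->3 [CONFLICT]
step 8: bank0 5->5 [HIT]
step 9: bank3 None->7 [EMPTY]
step 10: bank2 3->1 [CONFLICT]
step 11: bank1 3->3 [HIT]
step 12: bank0 5->5 [HIT]
step 13: bank2 1->1 [HIT]
step 14: bank0 5->4 [CONFLICT]
step 15: bank0 4->7 [CONFLICT]

CLASS = HIT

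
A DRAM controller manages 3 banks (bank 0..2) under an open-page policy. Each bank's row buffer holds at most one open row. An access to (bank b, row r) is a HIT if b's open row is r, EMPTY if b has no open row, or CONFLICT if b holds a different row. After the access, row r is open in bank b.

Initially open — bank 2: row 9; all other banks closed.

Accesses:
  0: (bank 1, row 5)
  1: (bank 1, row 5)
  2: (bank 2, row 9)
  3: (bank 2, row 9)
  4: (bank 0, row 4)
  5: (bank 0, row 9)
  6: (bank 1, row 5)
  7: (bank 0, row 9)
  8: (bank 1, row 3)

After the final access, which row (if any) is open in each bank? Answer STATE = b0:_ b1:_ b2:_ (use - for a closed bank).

  [0] b1 r5: no row ⇒ E
  [1] b1 r5: had r5 ⇒ H
  [2] b2 r9: had r9 ⇒ H
  [3] b2 r9: had r9 ⇒ H
  [4] b0 r4: no row ⇒ E
  [5] b0 r9: had r4 ⇒ C
  [6] b1 r5: had r5 ⇒ H
  [7] b0 r9: had r9 ⇒ H
  [8] b1 r3: had r5 ⇒ C

STATE = b0:9 b1:3 b2:9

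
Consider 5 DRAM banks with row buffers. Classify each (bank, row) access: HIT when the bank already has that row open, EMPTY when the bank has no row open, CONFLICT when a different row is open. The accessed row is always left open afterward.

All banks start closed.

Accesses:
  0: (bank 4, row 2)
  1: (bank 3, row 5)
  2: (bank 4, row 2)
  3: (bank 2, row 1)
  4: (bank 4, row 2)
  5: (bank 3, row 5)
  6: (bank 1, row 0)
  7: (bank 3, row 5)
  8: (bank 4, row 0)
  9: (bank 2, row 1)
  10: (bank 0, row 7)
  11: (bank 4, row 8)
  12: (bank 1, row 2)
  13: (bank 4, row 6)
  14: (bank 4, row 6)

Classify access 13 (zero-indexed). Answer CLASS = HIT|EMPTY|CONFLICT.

CLASS = CONFLICT

#0 (4,2) E
#1 (3,5) E
#2 (4,2) H  (was 2)
#3 (2,1) E
#4 (4,2) H  (was 2)
#5 (3,5) H  (was 5)
#6 (1,0) E
#7 (3,5) H  (was 5)
#8 (4,0) C  (was 2)
#9 (2,1) H  (was 1)
#10 (0,7) E
#11 (4,8) C  (was 0)
#12 (1,2) C  (was 0)
#13 (4,6) C  (was 8)
#14 (4,6) H  (was 6)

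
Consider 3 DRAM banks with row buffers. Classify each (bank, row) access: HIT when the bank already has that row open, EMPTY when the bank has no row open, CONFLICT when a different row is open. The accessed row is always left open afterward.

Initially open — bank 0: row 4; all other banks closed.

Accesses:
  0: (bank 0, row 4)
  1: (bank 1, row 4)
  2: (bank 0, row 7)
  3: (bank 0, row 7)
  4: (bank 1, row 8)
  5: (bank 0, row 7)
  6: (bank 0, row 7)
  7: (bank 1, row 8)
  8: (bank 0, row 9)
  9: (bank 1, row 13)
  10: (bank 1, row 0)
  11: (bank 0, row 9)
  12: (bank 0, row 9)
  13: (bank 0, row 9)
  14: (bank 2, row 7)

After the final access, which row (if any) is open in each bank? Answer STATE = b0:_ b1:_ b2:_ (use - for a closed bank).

  [0] b0 r4: had r4 ⇒ H
  [1] b1 r4: no row ⇒ E
  [2] b0 r7: had r4 ⇒ C
  [3] b0 r7: had r7 ⇒ H
  [4] b1 r8: had r4 ⇒ C
  [5] b0 r7: had r7 ⇒ H
  [6] b0 r7: had r7 ⇒ H
  [7] b1 r8: had r8 ⇒ H
  [8] b0 r9: had r7 ⇒ C
  [9] b1 r13: had r8 ⇒ C
  [10] b1 r0: had r13 ⇒ C
  [11] b0 r9: had r9 ⇒ H
  [12] b0 r9: had r9 ⇒ H
  [13] b0 r9: had r9 ⇒ H
  [14] b2 r7: no row ⇒ E

STATE = b0:9 b1:0 b2:7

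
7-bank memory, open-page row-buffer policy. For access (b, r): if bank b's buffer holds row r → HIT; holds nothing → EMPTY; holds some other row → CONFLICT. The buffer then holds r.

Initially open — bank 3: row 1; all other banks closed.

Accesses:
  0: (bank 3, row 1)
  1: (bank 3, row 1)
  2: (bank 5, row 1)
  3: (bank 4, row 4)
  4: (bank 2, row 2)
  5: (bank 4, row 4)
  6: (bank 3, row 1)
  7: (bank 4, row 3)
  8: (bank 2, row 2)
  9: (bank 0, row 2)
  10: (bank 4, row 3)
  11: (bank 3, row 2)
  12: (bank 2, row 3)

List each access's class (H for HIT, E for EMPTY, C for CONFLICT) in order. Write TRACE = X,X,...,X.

TRACE = H,H,E,E,E,H,H,C,H,E,H,C,C

  [0] b3 r1: had r1 ⇒ H
  [1] b3 r1: had r1 ⇒ H
  [2] b5 r1: no row ⇒ E
  [3] b4 r4: no row ⇒ E
  [4] b2 r2: no row ⇒ E
  [5] b4 r4: had r4 ⇒ H
  [6] b3 r1: had r1 ⇒ H
  [7] b4 r3: had r4 ⇒ C
  [8] b2 r2: had r2 ⇒ H
  [9] b0 r2: no row ⇒ E
  [10] b4 r3: had r3 ⇒ H
  [11] b3 r2: had r1 ⇒ C
  [12] b2 r3: had r2 ⇒ C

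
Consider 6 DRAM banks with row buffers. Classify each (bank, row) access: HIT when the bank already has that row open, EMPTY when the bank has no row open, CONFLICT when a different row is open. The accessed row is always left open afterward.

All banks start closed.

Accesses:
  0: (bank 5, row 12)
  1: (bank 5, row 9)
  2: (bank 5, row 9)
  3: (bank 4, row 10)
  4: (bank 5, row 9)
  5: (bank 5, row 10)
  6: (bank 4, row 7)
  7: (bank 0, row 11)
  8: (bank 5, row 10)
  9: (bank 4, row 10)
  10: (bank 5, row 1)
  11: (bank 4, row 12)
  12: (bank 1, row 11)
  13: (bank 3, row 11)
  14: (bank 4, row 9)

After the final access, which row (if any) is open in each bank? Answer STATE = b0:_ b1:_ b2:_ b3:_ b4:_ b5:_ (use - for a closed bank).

STATE = b0:11 b1:11 b2:- b3:11 b4:9 b5:1

  [0] b5 r12: no row ⇒ E
  [1] b5 r9: had r12 ⇒ C
  [2] b5 r9: had r9 ⇒ H
  [3] b4 r10: no row ⇒ E
  [4] b5 r9: had r9 ⇒ H
  [5] b5 r10: had r9 ⇒ C
  [6] b4 r7: had r10 ⇒ C
  [7] b0 r11: no row ⇒ E
  [8] b5 r10: had r10 ⇒ H
  [9] b4 r10: had r7 ⇒ C
  [10] b5 r1: had r10 ⇒ C
  [11] b4 r12: had r10 ⇒ C
  [12] b1 r11: no row ⇒ E
  [13] b3 r11: no row ⇒ E
  [14] b4 r9: had r12 ⇒ C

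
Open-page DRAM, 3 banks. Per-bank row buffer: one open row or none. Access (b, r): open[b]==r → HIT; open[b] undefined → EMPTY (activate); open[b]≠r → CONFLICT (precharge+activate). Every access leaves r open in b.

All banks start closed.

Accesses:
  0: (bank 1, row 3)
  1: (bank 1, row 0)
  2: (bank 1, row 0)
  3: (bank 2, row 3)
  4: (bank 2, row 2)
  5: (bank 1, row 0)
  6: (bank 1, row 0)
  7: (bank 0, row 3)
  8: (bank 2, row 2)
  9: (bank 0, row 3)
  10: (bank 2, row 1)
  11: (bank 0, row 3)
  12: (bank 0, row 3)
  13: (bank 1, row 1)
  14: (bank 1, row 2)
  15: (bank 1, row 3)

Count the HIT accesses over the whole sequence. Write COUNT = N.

COUNT = 7

  [0] b1 r3: no row ⇒ E
  [1] b1 r0: had r3 ⇒ C
  [2] b1 r0: had r0 ⇒ H
  [3] b2 r3: no row ⇒ E
  [4] b2 r2: had r3 ⇒ C
  [5] b1 r0: had r0 ⇒ H
  [6] b1 r0: had r0 ⇒ H
  [7] b0 r3: no row ⇒ E
  [8] b2 r2: had r2 ⇒ H
  [9] b0 r3: had r3 ⇒ H
  [10] b2 r1: had r2 ⇒ C
  [11] b0 r3: had r3 ⇒ H
  [12] b0 r3: had r3 ⇒ H
  [13] b1 r1: had r0 ⇒ C
  [14] b1 r2: had r1 ⇒ C
  [15] b1 r3: had r2 ⇒ C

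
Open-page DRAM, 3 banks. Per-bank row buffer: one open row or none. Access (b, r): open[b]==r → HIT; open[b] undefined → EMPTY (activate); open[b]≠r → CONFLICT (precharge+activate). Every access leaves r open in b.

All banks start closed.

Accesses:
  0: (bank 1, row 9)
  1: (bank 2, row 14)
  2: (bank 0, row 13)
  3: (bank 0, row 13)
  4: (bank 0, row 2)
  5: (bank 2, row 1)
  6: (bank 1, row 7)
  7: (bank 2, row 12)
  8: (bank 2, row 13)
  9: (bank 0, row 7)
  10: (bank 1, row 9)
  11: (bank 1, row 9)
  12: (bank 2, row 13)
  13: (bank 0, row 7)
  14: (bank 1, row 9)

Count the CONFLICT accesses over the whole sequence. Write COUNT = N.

COUNT = 7

0: bank 1 row 9 — prev None → EMPTY
1: bank 2 row 14 — prev None → EMPTY
2: bank 0 row 13 — prev None → EMPTY
3: bank 0 row 13 — prev 13 → HIT
4: bank 0 row 2 — prev 13 → CONFLICT
5: bank 2 row 1 — prev 14 → CONFLICT
6: bank 1 row 7 — prev 9 → CONFLICT
7: bank 2 row 12 — prev 1 → CONFLICT
8: bank 2 row 13 — prev 12 → CONFLICT
9: bank 0 row 7 — prev 2 → CONFLICT
10: bank 1 row 9 — prev 7 → CONFLICT
11: bank 1 row 9 — prev 9 → HIT
12: bank 2 row 13 — prev 13 → HIT
13: bank 0 row 7 — prev 7 → HIT
14: bank 1 row 9 — prev 9 → HIT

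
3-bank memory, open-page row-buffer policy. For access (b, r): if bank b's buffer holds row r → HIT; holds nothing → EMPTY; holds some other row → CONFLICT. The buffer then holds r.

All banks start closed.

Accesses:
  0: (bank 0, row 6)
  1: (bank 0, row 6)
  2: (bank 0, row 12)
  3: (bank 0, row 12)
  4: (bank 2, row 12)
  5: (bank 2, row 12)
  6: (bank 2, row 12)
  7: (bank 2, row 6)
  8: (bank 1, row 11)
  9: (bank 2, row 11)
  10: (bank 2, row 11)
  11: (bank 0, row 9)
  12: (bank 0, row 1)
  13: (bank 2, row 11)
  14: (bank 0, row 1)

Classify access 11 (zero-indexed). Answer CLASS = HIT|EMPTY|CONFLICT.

step 0: bank0 None->6 [EMPTY]
step 1: bank0 6->6 [HIT]
step 2: bank0 6->12 [CONFLICT]
step 3: bank0 12->12 [HIT]
step 4: bank2 None->12 [EMPTY]
step 5: bank2 12->12 [HIT]
step 6: bank2 12->12 [HIT]
step 7: bank2 12->6 [CONFLICT]
step 8: bank1 None->11 [EMPTY]
step 9: bank2 6->11 [CONFLICT]
step 10: bank2 11->11 [HIT]
step 11: bank0 12->9 [CONFLICT]
step 12: bank0 9->1 [CONFLICT]
step 13: bank2 11->11 [HIT]
step 14: bank0 1->1 [HIT]

CLASS = CONFLICT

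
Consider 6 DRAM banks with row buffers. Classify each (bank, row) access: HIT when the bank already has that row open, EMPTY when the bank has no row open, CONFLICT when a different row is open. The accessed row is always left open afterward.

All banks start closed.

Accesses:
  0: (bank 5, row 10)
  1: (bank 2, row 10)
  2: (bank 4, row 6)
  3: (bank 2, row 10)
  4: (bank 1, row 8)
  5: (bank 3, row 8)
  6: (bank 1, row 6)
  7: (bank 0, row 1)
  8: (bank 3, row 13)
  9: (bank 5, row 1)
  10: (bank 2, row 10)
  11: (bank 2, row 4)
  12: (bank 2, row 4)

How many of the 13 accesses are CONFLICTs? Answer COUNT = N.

  [0] b5 r10: no row ⇒ E
  [1] b2 r10: no row ⇒ E
  [2] b4 r6: no row ⇒ E
  [3] b2 r10: had r10 ⇒ H
  [4] b1 r8: no row ⇒ E
  [5] b3 r8: no row ⇒ E
  [6] b1 r6: had r8 ⇒ C
  [7] b0 r1: no row ⇒ E
  [8] b3 r13: had r8 ⇒ C
  [9] b5 r1: had r10 ⇒ C
  [10] b2 r10: had r10 ⇒ H
  [11] b2 r4: had r10 ⇒ C
  [12] b2 r4: had r4 ⇒ H

COUNT = 4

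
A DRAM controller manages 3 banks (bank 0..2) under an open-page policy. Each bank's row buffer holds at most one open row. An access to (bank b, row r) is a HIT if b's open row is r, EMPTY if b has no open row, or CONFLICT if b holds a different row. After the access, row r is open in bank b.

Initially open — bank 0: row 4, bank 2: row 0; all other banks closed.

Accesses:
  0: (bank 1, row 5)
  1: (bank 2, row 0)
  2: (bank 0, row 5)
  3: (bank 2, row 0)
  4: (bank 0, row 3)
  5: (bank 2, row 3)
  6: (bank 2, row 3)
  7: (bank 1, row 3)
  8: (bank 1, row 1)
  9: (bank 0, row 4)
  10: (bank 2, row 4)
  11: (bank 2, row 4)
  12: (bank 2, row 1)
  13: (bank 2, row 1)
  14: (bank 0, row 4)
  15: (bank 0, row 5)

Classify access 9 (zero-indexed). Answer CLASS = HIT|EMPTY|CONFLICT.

step 0: bank1 None->5 [EMPTY]
step 1: bank2 0->0 [HIT]
step 2: bank0 4->5 [CONFLICT]
step 3: bank2 0->0 [HIT]
step 4: bank0 5->3 [CONFLICT]
step 5: bank2 0->3 [CONFLICT]
step 6: bank2 3->3 [HIT]
step 7: bank1 5->3 [CONFLICT]
step 8: bank1 3->1 [CONFLICT]
step 9: bank0 3->4 [CONFLICT]
step 10: bank2 3->4 [CONFLICT]
step 11: bank2 4->4 [HIT]
step 12: bank2 4->1 [CONFLICT]
step 13: bank2 1->1 [HIT]
step 14: bank0 4->4 [HIT]
step 15: bank0 4->5 [CONFLICT]

CLASS = CONFLICT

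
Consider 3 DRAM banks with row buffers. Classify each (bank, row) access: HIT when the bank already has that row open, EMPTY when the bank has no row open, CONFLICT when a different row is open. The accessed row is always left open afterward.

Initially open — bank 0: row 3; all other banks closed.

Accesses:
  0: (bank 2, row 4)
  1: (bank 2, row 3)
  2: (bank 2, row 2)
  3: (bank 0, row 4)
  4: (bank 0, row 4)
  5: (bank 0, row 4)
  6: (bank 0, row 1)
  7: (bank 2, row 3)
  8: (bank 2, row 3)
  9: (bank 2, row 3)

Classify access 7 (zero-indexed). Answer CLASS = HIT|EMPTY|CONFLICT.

CLASS = CONFLICT

step 0: bank2 None->4 [EMPTY]
step 1: bank2 4->3 [CONFLICT]
step 2: bank2 3->2 [CONFLICT]
step 3: bank0 3->4 [CONFLICT]
step 4: bank0 4->4 [HIT]
step 5: bank0 4->4 [HIT]
step 6: bank0 4->1 [CONFLICT]
step 7: bank2 2->3 [CONFLICT]
step 8: bank2 3->3 [HIT]
step 9: bank2 3->3 [HIT]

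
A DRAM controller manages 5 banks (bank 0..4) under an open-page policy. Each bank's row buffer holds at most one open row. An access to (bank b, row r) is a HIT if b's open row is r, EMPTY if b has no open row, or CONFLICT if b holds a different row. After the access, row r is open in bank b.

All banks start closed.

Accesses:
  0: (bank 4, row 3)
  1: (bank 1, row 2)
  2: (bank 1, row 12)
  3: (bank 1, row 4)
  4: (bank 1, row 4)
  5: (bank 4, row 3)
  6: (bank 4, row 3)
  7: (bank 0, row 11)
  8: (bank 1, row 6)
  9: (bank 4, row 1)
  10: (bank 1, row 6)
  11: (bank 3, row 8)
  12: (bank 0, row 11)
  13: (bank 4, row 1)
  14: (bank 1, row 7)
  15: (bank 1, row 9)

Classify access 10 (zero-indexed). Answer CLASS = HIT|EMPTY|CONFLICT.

CLASS = HIT

#0 (4,3) E
#1 (1,2) E
#2 (1,12) C  (was 2)
#3 (1,4) C  (was 12)
#4 (1,4) H  (was 4)
#5 (4,3) H  (was 3)
#6 (4,3) H  (was 3)
#7 (0,11) E
#8 (1,6) C  (was 4)
#9 (4,1) C  (was 3)
#10 (1,6) H  (was 6)
#11 (3,8) E
#12 (0,11) H  (was 11)
#13 (4,1) H  (was 1)
#14 (1,7) C  (was 6)
#15 (1,9) C  (was 7)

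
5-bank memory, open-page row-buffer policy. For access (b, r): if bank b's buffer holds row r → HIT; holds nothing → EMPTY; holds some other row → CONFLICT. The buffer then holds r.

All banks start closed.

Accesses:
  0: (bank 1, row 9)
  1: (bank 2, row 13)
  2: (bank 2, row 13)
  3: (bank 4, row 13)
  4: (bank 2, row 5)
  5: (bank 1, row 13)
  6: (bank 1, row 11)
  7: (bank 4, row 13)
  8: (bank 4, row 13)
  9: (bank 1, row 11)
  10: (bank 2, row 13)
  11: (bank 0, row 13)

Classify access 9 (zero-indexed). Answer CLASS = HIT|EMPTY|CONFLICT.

CLASS = HIT

#0 (1,9) E
#1 (2,13) E
#2 (2,13) H  (was 13)
#3 (4,13) E
#4 (2,5) C  (was 13)
#5 (1,13) C  (was 9)
#6 (1,11) C  (was 13)
#7 (4,13) H  (was 13)
#8 (4,13) H  (was 13)
#9 (1,11) H  (was 11)
#10 (2,13) C  (was 5)
#11 (0,13) E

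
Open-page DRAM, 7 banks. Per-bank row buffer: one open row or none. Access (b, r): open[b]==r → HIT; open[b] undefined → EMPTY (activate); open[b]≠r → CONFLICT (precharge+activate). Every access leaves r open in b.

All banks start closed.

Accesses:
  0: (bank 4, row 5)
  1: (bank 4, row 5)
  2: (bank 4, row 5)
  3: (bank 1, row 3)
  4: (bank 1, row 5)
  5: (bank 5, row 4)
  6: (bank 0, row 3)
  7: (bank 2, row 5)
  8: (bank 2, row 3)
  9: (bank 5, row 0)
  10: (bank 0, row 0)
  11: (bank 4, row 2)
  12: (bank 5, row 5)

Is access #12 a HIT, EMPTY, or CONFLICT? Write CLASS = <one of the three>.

CLASS = CONFLICT

0: bank 4 row 5 — prev None → EMPTY
1: bank 4 row 5 — prev 5 → HIT
2: bank 4 row 5 — prev 5 → HIT
3: bank 1 row 3 — prev None → EMPTY
4: bank 1 row 5 — prev 3 → CONFLICT
5: bank 5 row 4 — prev None → EMPTY
6: bank 0 row 3 — prev None → EMPTY
7: bank 2 row 5 — prev None → EMPTY
8: bank 2 row 3 — prev 5 → CONFLICT
9: bank 5 row 0 — prev 4 → CONFLICT
10: bank 0 row 0 — prev 3 → CONFLICT
11: bank 4 row 2 — prev 5 → CONFLICT
12: bank 5 row 5 — prev 0 → CONFLICT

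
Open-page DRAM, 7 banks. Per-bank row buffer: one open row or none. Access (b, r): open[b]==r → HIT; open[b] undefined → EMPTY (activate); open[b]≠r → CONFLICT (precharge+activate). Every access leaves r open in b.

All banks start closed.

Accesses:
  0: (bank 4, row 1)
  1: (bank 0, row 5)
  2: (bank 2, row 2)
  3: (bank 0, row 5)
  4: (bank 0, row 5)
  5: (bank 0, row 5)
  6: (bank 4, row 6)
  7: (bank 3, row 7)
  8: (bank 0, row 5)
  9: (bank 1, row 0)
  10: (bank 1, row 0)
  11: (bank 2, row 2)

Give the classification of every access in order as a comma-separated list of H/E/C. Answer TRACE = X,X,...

TRACE = E,E,E,H,H,H,C,E,H,E,H,H

0: bank 4 row 1 — prev None → EMPTY
1: bank 0 row 5 — prev None → EMPTY
2: bank 2 row 2 — prev None → EMPTY
3: bank 0 row 5 — prev 5 → HIT
4: bank 0 row 5 — prev 5 → HIT
5: bank 0 row 5 — prev 5 → HIT
6: bank 4 row 6 — prev 1 → CONFLICT
7: bank 3 row 7 — prev None → EMPTY
8: bank 0 row 5 — prev 5 → HIT
9: bank 1 row 0 — prev None → EMPTY
10: bank 1 row 0 — prev 0 → HIT
11: bank 2 row 2 — prev 2 → HIT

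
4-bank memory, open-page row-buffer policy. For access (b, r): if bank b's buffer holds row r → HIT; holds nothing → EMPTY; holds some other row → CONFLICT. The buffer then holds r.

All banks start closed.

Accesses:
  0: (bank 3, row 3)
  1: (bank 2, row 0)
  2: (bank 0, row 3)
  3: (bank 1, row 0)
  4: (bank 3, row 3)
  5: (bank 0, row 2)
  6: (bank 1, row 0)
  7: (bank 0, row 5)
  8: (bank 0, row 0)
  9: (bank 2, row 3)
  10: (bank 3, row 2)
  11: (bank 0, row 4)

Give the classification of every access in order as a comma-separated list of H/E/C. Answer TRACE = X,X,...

TRACE = E,E,E,E,H,C,H,C,C,C,C,C

step 0: bank3 None->3 [EMPTY]
step 1: bank2 None->0 [EMPTY]
step 2: bank0 None->3 [EMPTY]
step 3: bank1 None->0 [EMPTY]
step 4: bank3 3->3 [HIT]
step 5: bank0 3->2 [CONFLICT]
step 6: bank1 0->0 [HIT]
step 7: bank0 2->5 [CONFLICT]
step 8: bank0 5->0 [CONFLICT]
step 9: bank2 0->3 [CONFLICT]
step 10: bank3 3->2 [CONFLICT]
step 11: bank0 0->4 [CONFLICT]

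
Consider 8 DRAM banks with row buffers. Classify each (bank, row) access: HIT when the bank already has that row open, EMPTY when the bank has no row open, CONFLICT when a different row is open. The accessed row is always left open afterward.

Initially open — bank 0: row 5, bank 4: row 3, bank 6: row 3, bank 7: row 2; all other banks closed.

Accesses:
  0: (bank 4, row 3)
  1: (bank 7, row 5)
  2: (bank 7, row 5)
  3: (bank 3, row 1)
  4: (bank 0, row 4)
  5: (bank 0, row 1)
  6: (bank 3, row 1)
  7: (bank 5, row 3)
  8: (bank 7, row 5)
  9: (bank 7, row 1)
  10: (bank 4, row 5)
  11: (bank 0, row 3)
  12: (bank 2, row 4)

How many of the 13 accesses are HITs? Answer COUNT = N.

  [0] b4 r3: had r3 ⇒ H
  [1] b7 r5: had r2 ⇒ C
  [2] b7 r5: had r5 ⇒ H
  [3] b3 r1: no row ⇒ E
  [4] b0 r4: had r5 ⇒ C
  [5] b0 r1: had r4 ⇒ C
  [6] b3 r1: had r1 ⇒ H
  [7] b5 r3: no row ⇒ E
  [8] b7 r5: had r5 ⇒ H
  [9] b7 r1: had r5 ⇒ C
  [10] b4 r5: had r3 ⇒ C
  [11] b0 r3: had r1 ⇒ C
  [12] b2 r4: no row ⇒ E

COUNT = 4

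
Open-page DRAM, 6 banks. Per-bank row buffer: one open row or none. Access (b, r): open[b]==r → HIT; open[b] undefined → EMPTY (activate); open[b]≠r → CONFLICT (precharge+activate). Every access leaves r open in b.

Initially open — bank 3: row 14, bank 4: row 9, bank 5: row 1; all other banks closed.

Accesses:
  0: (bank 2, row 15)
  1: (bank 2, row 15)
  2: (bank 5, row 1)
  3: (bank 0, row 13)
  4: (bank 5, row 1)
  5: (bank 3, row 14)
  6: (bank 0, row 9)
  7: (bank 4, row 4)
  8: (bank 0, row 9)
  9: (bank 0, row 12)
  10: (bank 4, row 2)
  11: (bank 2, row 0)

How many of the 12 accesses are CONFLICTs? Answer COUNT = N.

0: bank 2 row 15 — prev None → EMPTY
1: bank 2 row 15 — prev 15 → HIT
2: bank 5 row 1 — prev 1 → HIT
3: bank 0 row 13 — prev None → EMPTY
4: bank 5 row 1 — prev 1 → HIT
5: bank 3 row 14 — prev 14 → HIT
6: bank 0 row 9 — prev 13 → CONFLICT
7: bank 4 row 4 — prev 9 → CONFLICT
8: bank 0 row 9 — prev 9 → HIT
9: bank 0 row 12 — prev 9 → CONFLICT
10: bank 4 row 2 — prev 4 → CONFLICT
11: bank 2 row 0 — prev 15 → CONFLICT

COUNT = 5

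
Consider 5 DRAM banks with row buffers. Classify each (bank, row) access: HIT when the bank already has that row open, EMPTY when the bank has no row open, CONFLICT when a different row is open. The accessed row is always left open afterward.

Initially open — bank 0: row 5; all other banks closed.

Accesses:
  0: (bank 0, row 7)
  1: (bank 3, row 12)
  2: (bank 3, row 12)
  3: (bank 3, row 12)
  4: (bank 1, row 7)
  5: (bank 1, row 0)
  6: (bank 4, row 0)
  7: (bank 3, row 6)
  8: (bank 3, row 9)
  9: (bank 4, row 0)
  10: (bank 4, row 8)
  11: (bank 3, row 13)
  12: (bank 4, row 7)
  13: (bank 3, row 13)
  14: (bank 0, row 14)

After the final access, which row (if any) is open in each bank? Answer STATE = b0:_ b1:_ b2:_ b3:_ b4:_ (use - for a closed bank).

0: bank 0 row 7 — prev 5 → CONFLICT
1: bank 3 row 12 — prev None → EMPTY
2: bank 3 row 12 — prev 12 → HIT
3: bank 3 row 12 — prev 12 → HIT
4: bank 1 row 7 — prev None → EMPTY
5: bank 1 row 0 — prev 7 → CONFLICT
6: bank 4 row 0 — prev None → EMPTY
7: bank 3 row 6 — prev 12 → CONFLICT
8: bank 3 row 9 — prev 6 → CONFLICT
9: bank 4 row 0 — prev 0 → HIT
10: bank 4 row 8 — prev 0 → CONFLICT
11: bank 3 row 13 — prev 9 → CONFLICT
12: bank 4 row 7 — prev 8 → CONFLICT
13: bank 3 row 13 — prev 13 → HIT
14: bank 0 row 14 — prev 7 → CONFLICT

STATE = b0:14 b1:0 b2:- b3:13 b4:7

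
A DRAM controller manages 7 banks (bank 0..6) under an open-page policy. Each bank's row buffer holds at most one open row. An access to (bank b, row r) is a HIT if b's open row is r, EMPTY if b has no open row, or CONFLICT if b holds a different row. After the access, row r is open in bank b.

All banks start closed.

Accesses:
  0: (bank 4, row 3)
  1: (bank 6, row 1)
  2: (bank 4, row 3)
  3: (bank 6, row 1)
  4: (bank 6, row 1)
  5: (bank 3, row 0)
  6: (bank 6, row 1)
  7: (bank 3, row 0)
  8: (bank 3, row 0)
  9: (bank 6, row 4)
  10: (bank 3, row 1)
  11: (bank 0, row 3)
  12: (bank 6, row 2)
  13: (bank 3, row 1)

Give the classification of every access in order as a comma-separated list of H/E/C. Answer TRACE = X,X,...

#0 (4,3) E
#1 (6,1) E
#2 (4,3) H  (was 3)
#3 (6,1) H  (was 1)
#4 (6,1) H  (was 1)
#5 (3,0) E
#6 (6,1) H  (was 1)
#7 (3,0) H  (was 0)
#8 (3,0) H  (was 0)
#9 (6,4) C  (was 1)
#10 (3,1) C  (was 0)
#11 (0,3) E
#12 (6,2) C  (was 4)
#13 (3,1) H  (was 1)

TRACE = E,E,H,H,H,E,H,H,H,C,C,E,C,H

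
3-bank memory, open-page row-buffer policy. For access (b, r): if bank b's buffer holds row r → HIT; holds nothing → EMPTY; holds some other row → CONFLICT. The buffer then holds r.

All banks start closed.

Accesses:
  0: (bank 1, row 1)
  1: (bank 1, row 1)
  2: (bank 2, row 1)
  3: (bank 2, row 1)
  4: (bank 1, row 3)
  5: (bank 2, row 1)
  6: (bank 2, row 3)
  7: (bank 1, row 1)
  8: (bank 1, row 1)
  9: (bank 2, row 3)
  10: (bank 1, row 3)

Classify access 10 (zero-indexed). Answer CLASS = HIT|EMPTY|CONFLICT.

CLASS = CONFLICT

#0 (1,1) E
#1 (1,1) H  (was 1)
#2 (2,1) E
#3 (2,1) H  (was 1)
#4 (1,3) C  (was 1)
#5 (2,1) H  (was 1)
#6 (2,3) C  (was 1)
#7 (1,1) C  (was 3)
#8 (1,1) H  (was 1)
#9 (2,3) H  (was 3)
#10 (1,3) C  (was 1)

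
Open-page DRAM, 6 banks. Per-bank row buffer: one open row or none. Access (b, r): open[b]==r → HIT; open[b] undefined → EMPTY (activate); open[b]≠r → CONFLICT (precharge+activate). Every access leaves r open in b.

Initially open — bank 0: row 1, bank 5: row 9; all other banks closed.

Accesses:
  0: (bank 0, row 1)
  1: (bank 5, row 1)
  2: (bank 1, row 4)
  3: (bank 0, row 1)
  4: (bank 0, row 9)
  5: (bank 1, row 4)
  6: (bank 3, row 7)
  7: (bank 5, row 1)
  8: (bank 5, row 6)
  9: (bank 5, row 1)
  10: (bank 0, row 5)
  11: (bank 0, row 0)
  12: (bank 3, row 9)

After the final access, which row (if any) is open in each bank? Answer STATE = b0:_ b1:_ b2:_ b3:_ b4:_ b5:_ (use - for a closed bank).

#0 (0,1) H  (was 1)
#1 (5,1) C  (was 9)
#2 (1,4) E
#3 (0,1) H  (was 1)
#4 (0,9) C  (was 1)
#5 (1,4) H  (was 4)
#6 (3,7) E
#7 (5,1) H  (was 1)
#8 (5,6) C  (was 1)
#9 (5,1) C  (was 6)
#10 (0,5) C  (was 9)
#11 (0,0) C  (was 5)
#12 (3,9) C  (was 7)

STATE = b0:0 b1:4 b2:- b3:9 b4:- b5:1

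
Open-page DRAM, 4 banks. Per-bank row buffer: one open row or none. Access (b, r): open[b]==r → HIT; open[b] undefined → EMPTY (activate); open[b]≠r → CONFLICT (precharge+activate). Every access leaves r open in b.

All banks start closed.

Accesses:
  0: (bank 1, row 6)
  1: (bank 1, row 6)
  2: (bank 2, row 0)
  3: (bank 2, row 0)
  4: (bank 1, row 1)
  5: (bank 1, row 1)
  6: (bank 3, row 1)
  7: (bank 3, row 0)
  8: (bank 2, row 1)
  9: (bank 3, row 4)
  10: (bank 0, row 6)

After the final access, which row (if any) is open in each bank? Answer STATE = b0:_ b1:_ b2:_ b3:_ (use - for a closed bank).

  [0] b1 r6: no row ⇒ E
  [1] b1 r6: had r6 ⇒ H
  [2] b2 r0: no row ⇒ E
  [3] b2 r0: had r0 ⇒ H
  [4] b1 r1: had r6 ⇒ C
  [5] b1 r1: had r1 ⇒ H
  [6] b3 r1: no row ⇒ E
  [7] b3 r0: had r1 ⇒ C
  [8] b2 r1: had r0 ⇒ C
  [9] b3 r4: had r0 ⇒ C
  [10] b0 r6: no row ⇒ E

STATE = b0:6 b1:1 b2:1 b3:4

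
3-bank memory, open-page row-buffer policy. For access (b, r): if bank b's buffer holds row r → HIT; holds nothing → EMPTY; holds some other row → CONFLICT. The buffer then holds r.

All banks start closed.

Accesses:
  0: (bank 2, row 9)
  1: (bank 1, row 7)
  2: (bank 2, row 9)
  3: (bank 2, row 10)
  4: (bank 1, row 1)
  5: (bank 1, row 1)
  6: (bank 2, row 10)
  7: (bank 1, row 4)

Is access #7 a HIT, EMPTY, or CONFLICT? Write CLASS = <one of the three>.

CLASS = CONFLICT

#0 (2,9) E
#1 (1,7) E
#2 (2,9) H  (was 9)
#3 (2,10) C  (was 9)
#4 (1,1) C  (was 7)
#5 (1,1) H  (was 1)
#6 (2,10) H  (was 10)
#7 (1,4) C  (was 1)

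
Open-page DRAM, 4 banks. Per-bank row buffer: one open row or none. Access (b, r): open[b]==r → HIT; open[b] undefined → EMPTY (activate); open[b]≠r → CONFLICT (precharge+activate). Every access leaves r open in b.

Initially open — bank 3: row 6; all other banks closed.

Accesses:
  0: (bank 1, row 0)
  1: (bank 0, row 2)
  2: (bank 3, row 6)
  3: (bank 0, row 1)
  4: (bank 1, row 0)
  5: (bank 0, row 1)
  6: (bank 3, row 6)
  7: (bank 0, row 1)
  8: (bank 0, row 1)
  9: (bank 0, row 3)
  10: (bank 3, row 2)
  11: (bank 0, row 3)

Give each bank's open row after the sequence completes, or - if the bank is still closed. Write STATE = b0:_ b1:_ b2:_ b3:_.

0: bank 1 row 0 — prev None → EMPTY
1: bank 0 row 2 — prev None → EMPTY
2: bank 3 row 6 — prev 6 → HIT
3: bank 0 row 1 — prev 2 → CONFLICT
4: bank 1 row 0 — prev 0 → HIT
5: bank 0 row 1 — prev 1 → HIT
6: bank 3 row 6 — prev 6 → HIT
7: bank 0 row 1 — prev 1 → HIT
8: bank 0 row 1 — prev 1 → HIT
9: bank 0 row 3 — prev 1 → CONFLICT
10: bank 3 row 2 — prev 6 → CONFLICT
11: bank 0 row 3 — prev 3 → HIT

STATE = b0:3 b1:0 b2:- b3:2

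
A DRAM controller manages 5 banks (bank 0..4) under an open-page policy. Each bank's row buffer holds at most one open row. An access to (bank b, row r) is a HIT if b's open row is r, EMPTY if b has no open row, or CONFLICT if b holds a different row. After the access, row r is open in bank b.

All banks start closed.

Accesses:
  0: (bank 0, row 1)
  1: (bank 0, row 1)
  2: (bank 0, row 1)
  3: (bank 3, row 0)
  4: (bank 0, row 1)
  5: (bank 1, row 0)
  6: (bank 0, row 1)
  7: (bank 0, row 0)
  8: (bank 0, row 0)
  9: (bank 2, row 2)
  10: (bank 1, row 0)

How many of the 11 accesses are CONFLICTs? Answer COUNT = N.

COUNT = 1

#0 (0,1) E
#1 (0,1) H  (was 1)
#2 (0,1) H  (was 1)
#3 (3,0) E
#4 (0,1) H  (was 1)
#5 (1,0) E
#6 (0,1) H  (was 1)
#7 (0,0) C  (was 1)
#8 (0,0) H  (was 0)
#9 (2,2) E
#10 (1,0) H  (was 0)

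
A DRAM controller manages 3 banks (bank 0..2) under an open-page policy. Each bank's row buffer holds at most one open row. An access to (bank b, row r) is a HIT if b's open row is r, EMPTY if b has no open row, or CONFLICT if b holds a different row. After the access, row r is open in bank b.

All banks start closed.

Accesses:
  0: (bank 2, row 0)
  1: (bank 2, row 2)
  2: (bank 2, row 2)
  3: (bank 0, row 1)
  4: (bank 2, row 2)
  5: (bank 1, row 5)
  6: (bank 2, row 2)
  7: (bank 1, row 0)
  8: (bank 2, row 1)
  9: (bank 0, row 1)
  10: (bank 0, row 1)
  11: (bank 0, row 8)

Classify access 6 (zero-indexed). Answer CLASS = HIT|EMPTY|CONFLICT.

CLASS = HIT

0: bank 2 row 0 — prev None → EMPTY
1: bank 2 row 2 — prev 0 → CONFLICT
2: bank 2 row 2 — prev 2 → HIT
3: bank 0 row 1 — prev None → EMPTY
4: bank 2 row 2 — prev 2 → HIT
5: bank 1 row 5 — prev None → EMPTY
6: bank 2 row 2 — prev 2 → HIT
7: bank 1 row 0 — prev 5 → CONFLICT
8: bank 2 row 1 — prev 2 → CONFLICT
9: bank 0 row 1 — prev 1 → HIT
10: bank 0 row 1 — prev 1 → HIT
11: bank 0 row 8 — prev 1 → CONFLICT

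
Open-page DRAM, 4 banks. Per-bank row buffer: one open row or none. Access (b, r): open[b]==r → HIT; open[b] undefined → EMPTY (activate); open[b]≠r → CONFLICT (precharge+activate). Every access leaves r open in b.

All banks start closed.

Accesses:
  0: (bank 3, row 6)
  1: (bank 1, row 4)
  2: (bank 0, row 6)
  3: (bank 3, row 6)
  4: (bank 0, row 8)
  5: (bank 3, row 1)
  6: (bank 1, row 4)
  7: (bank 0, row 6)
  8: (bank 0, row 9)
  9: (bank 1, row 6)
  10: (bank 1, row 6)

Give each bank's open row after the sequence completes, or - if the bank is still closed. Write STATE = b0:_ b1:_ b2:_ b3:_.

  [0] b3 r6: no row ⇒ E
  [1] b1 r4: no row ⇒ E
  [2] b0 r6: no row ⇒ E
  [3] b3 r6: had r6 ⇒ H
  [4] b0 r8: had r6 ⇒ C
  [5] b3 r1: had r6 ⇒ C
  [6] b1 r4: had r4 ⇒ H
  [7] b0 r6: had r8 ⇒ C
  [8] b0 r9: had r6 ⇒ C
  [9] b1 r6: had r4 ⇒ C
  [10] b1 r6: had r6 ⇒ H

STATE = b0:9 b1:6 b2:- b3:1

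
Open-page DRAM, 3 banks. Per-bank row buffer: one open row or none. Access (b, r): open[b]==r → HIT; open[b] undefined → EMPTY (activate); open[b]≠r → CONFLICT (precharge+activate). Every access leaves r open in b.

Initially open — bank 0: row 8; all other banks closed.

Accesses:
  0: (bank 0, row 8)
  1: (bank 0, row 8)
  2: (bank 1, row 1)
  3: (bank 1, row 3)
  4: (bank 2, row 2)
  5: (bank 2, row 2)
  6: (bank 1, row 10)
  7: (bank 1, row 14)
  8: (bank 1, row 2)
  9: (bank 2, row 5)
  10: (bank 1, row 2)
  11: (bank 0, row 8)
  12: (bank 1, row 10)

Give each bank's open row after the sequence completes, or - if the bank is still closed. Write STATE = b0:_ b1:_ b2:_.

STATE = b0:8 b1:10 b2:5

#0 (0,8) H  (was 8)
#1 (0,8) H  (was 8)
#2 (1,1) E
#3 (1,3) C  (was 1)
#4 (2,2) E
#5 (2,2) H  (was 2)
#6 (1,10) C  (was 3)
#7 (1,14) C  (was 10)
#8 (1,2) C  (was 14)
#9 (2,5) C  (was 2)
#10 (1,2) H  (was 2)
#11 (0,8) H  (was 8)
#12 (1,10) C  (was 2)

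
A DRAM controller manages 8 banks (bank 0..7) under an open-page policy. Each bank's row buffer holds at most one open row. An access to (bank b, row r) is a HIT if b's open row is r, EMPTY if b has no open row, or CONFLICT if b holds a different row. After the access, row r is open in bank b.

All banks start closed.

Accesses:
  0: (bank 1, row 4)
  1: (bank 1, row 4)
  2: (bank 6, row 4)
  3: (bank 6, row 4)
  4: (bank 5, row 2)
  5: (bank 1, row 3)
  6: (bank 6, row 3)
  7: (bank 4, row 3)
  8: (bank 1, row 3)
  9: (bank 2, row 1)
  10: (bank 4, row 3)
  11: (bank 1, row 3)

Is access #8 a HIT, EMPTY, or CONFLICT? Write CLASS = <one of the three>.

CLASS = HIT

step 0: bank1 None->4 [EMPTY]
step 1: bank1 4->4 [HIT]
step 2: bank6 None->4 [EMPTY]
step 3: bank6 4->4 [HIT]
step 4: bank5 None->2 [EMPTY]
step 5: bank1 4->3 [CONFLICT]
step 6: bank6 4->3 [CONFLICT]
step 7: bank4 None->3 [EMPTY]
step 8: bank1 3->3 [HIT]
step 9: bank2 None->1 [EMPTY]
step 10: bank4 3->3 [HIT]
step 11: bank1 3->3 [HIT]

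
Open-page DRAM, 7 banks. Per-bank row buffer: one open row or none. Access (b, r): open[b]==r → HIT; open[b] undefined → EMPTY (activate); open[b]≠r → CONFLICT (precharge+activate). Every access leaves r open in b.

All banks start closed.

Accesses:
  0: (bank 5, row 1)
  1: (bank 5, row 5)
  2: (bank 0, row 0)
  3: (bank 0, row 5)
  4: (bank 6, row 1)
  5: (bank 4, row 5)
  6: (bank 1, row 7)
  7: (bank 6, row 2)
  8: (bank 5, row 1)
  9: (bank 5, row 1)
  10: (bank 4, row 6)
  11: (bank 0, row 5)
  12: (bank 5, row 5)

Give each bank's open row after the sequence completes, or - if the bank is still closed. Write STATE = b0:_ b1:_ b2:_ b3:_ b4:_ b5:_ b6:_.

STATE = b0:5 b1:7 b2:- b3:- b4:6 b5:5 b6:2

#0 (5,1) E
#1 (5,5) C  (was 1)
#2 (0,0) E
#3 (0,5) C  (was 0)
#4 (6,1) E
#5 (4,5) E
#6 (1,7) E
#7 (6,2) C  (was 1)
#8 (5,1) C  (was 5)
#9 (5,1) H  (was 1)
#10 (4,6) C  (was 5)
#11 (0,5) H  (was 5)
#12 (5,5) C  (was 1)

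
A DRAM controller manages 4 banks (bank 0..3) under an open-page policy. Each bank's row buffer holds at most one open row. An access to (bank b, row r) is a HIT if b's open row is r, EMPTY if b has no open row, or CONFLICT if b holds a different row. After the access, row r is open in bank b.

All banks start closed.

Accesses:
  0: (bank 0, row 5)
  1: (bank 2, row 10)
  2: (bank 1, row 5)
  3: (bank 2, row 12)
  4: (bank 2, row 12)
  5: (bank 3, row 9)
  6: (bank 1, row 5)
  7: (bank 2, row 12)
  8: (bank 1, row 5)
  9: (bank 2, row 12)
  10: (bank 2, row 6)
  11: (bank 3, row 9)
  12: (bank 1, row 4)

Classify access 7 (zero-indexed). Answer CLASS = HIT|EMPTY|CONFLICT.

CLASS = HIT

  [0] b0 r5: no row ⇒ E
  [1] b2 r10: no row ⇒ E
  [2] b1 r5: no row ⇒ E
  [3] b2 r12: had r10 ⇒ C
  [4] b2 r12: had r12 ⇒ H
  [5] b3 r9: no row ⇒ E
  [6] b1 r5: had r5 ⇒ H
  [7] b2 r12: had r12 ⇒ H
  [8] b1 r5: had r5 ⇒ H
  [9] b2 r12: had r12 ⇒ H
  [10] b2 r6: had r12 ⇒ C
  [11] b3 r9: had r9 ⇒ H
  [12] b1 r4: had r5 ⇒ C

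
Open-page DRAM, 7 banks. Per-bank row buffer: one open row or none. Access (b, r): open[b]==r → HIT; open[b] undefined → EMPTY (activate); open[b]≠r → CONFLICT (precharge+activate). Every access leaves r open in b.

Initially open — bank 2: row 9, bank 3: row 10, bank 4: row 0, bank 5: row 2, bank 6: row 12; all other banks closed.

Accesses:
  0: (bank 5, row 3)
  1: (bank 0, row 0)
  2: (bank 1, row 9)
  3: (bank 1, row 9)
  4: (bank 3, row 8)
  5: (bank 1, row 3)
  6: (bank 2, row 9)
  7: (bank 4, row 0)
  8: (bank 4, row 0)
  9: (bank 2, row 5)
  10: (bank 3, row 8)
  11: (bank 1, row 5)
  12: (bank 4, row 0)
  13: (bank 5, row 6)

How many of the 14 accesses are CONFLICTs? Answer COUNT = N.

COUNT = 6

  [0] b5 r3: had r2 ⇒ C
  [1] b0 r0: no row ⇒ E
  [2] b1 r9: no row ⇒ E
  [3] b1 r9: had r9 ⇒ H
  [4] b3 r8: had r10 ⇒ C
  [5] b1 r3: had r9 ⇒ C
  [6] b2 r9: had r9 ⇒ H
  [7] b4 r0: had r0 ⇒ H
  [8] b4 r0: had r0 ⇒ H
  [9] b2 r5: had r9 ⇒ C
  [10] b3 r8: had r8 ⇒ H
  [11] b1 r5: had r3 ⇒ C
  [12] b4 r0: had r0 ⇒ H
  [13] b5 r6: had r3 ⇒ C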